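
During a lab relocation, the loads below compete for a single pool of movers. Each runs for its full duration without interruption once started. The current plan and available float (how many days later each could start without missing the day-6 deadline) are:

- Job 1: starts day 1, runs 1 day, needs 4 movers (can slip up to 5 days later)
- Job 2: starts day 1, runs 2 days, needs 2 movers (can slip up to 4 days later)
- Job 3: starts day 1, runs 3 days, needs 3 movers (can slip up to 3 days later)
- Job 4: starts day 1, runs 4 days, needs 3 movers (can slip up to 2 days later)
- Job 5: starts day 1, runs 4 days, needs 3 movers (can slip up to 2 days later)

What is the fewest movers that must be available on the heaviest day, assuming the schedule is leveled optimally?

Early-start (Job 1@1, Job 2@1, Job 3@1, Job 4@1, Job 5@1) gives peak 15: d1:15  d2:11  d3:9  d4:6  d5:0  d6:0.
Shift Job 4→2, Job 5→3.
Schedule Job 1@1, Job 2@1, Job 3@1, Job 4@2, Job 5@3: d1:9  d2:8  d3:9  d4:6  d5:6  d6:3 — peak 9.

9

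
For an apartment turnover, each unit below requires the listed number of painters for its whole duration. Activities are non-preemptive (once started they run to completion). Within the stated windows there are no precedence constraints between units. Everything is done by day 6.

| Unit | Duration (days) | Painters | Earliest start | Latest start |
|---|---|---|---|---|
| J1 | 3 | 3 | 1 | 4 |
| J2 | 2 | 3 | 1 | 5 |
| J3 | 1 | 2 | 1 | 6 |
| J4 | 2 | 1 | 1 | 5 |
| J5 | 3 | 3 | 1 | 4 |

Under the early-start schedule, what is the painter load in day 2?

At early start, day 2 has: J1, J2, J4, J5.
Demand: 3 + 3 + 1 + 3 = 10.

10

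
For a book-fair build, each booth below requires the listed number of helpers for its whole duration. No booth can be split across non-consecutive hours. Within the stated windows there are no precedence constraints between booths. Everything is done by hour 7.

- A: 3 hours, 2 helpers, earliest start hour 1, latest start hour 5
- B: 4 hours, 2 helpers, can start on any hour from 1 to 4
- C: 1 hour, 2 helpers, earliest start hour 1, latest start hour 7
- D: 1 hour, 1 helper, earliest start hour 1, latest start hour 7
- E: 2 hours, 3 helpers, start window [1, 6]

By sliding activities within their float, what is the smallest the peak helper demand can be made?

4

Early-start (A@1, B@1, C@1, D@1, E@1) gives peak 10: h1:10  h2:7  h3:4  h4:2  h5:0  h6:0  h7:0.
Shift C→4, D→5, E→5.
Schedule A@1, B@1, C@4, D@5, E@5: h1:4  h2:4  h3:4  h4:4  h5:4  h6:3  h7:0 — peak 4.
Total helper-hours = 23 over 7 hours ⇒ peak ≥ ⌈23/7⌉ = 4, so 4 is optimal.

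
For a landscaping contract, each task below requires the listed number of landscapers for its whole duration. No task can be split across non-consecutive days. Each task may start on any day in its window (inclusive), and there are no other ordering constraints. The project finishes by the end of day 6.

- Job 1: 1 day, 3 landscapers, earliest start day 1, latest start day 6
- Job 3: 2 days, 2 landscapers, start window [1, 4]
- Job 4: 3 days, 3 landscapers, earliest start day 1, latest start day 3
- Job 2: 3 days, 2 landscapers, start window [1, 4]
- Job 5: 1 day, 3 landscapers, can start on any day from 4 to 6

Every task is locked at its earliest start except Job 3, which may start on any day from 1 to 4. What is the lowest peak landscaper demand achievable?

8

Job 3@1: d1:10  d2:7  d3:5  d4:3  d5:0  d6:0 → peak 10
Job 3@2: d1:8  d2:7  d3:7  d4:3  d5:0  d6:0 → peak 8
Job 3@3: d1:8  d2:5  d3:7  d4:5  d5:0  d6:0 → peak 8
Job 3@4: d1:8  d2:5  d3:5  d4:5  d5:2  d6:0 → peak 8
Best is Job 3@2, peak 8.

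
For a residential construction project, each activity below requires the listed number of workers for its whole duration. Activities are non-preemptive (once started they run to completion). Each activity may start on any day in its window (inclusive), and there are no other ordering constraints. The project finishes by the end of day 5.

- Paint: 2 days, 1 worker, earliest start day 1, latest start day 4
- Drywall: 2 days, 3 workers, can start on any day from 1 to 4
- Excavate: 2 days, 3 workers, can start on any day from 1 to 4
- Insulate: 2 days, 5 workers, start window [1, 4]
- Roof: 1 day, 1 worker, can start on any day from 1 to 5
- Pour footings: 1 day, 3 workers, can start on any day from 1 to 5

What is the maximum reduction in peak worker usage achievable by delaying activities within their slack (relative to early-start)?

Early-start peak: d1:16  d2:12  d3:0  d4:0  d5:0 ⇒ 16.
Leveled (Paint@1, Drywall@3, Excavate@3, Insulate@1, Roof@5, Pour footings@5): d1:6  d2:6  d3:6  d4:6  d5:4 ⇒ 6.
Reduction 16 − 6 = 10.

10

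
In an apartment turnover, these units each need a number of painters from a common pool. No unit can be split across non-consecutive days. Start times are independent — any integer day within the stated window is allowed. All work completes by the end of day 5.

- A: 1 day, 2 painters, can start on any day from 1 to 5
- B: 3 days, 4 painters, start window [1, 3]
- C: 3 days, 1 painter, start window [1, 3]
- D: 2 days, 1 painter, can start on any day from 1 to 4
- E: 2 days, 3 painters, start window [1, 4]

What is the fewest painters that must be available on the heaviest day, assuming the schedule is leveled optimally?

Early-start (A@1, B@1, C@1, D@1, E@1) gives peak 11: d1:11  d2:9  d3:5  d4:0  d5:0.
Shift C→2, D→2, E→4.
Schedule A@1, B@1, C@2, D@2, E@4: d1:6  d2:6  d3:6  d4:4  d5:3 — peak 6.

6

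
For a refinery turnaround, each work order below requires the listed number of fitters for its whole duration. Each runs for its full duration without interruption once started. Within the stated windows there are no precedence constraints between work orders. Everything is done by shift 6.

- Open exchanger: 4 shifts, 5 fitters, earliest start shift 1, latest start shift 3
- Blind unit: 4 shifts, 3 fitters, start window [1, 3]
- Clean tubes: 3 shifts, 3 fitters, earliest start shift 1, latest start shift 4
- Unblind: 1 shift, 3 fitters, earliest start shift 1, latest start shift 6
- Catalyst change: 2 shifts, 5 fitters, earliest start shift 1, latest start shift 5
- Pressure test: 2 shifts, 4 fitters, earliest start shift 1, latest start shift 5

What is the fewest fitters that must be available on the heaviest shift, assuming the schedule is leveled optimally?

11

Early-start (Open exchanger@1, Blind unit@1, Clean tubes@1, Unblind@1, Catalyst change@1, Pressure test@1) gives peak 23: s1:23  s2:20  s3:11  s4:8  s5:0  s6:0.
Shift Unblind→4, Catalyst change→5, Pressure test→5.
Schedule Open exchanger@1, Blind unit@1, Clean tubes@1, Unblind@4, Catalyst change@5, Pressure test@5: s1:11  s2:11  s3:11  s4:11  s5:9  s6:9 — peak 11.
Total fitter-shifts = 62 over 6 shifts ⇒ peak ≥ ⌈62/6⌉ = 11, so 11 is optimal.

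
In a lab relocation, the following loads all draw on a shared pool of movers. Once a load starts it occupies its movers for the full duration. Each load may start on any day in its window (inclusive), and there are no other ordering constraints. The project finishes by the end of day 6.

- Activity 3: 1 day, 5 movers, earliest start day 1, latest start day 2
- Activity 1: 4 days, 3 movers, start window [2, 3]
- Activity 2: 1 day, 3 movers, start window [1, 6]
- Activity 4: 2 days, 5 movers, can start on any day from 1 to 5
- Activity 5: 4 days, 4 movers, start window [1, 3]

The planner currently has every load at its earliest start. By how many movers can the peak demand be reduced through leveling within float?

8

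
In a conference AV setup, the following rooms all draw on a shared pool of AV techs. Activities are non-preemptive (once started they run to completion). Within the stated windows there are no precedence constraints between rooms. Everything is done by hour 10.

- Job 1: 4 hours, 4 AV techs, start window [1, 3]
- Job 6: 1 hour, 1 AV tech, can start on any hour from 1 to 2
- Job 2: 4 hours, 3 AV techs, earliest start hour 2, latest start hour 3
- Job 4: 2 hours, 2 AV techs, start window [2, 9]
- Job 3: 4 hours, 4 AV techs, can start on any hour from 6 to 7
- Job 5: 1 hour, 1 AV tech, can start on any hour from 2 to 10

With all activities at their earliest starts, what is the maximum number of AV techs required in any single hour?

10

Early-start schedule: Job 1@1, Job 6@1, Job 2@2, Job 4@2, Job 3@6, Job 5@2.
Load per hour: hour 1: 5, hour 2: 10, hour 3: 9, hour 4: 7, hour 5: 3, hour 6: 4, hour 7: 4, hour 8: 4, hour 9: 4, hour 10: 0.
Peak is 10.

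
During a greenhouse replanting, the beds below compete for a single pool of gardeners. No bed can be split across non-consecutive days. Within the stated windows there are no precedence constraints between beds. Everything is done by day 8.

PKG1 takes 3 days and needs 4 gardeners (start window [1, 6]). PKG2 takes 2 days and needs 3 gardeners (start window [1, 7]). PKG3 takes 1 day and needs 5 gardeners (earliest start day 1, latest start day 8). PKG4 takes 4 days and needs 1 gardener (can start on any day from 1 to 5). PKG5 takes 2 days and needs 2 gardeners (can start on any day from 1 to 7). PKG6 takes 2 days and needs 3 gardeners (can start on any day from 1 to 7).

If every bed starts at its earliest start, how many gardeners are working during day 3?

At early start, day 3 has: PKG1, PKG4.
Demand: 4 + 1 = 5.

5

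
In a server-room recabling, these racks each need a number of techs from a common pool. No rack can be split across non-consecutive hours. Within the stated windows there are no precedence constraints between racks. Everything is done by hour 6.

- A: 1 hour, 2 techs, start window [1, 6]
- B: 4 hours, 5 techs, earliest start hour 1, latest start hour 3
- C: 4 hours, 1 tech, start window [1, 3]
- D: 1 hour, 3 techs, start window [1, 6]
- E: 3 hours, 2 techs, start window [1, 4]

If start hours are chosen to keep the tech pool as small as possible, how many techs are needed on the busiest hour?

Early-start (A@1, B@1, C@1, D@1, E@1) gives peak 13: h1:13  h2:8  h3:8  h4:6  h5:0  h6:0.
Shift D→5, E→2.
Schedule A@1, B@1, C@1, D@5, E@2: h1:8  h2:8  h3:8  h4:8  h5:3  h6:0 — peak 8.

8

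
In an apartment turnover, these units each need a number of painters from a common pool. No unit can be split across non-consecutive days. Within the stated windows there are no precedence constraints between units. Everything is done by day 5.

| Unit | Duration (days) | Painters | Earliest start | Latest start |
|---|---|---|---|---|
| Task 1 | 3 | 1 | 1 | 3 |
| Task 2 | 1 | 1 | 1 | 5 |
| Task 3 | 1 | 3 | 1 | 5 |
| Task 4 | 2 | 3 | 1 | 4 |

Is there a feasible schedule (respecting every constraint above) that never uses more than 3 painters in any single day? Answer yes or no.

no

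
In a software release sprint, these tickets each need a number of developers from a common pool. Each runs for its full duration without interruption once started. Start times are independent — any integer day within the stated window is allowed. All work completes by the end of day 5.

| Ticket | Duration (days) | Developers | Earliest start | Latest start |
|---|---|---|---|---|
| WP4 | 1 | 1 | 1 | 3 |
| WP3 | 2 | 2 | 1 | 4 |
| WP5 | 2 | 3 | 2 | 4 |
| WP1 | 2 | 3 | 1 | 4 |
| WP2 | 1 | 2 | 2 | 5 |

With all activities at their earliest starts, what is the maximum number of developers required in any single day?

Early-start schedule: WP4@1, WP3@1, WP5@2, WP1@1, WP2@2.
Load per day: day 1: 6, day 2: 10, day 3: 3, day 4: 0, day 5: 0.
Peak is 10.

10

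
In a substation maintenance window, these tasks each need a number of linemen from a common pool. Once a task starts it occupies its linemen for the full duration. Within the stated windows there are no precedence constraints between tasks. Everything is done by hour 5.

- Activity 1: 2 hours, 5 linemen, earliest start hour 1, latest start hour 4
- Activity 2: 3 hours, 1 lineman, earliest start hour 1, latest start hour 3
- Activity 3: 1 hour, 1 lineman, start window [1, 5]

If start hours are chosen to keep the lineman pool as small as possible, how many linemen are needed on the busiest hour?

Early-start (Activity 1@1, Activity 2@1, Activity 3@1) gives peak 7: h1:7  h2:6  h3:1  h4:0  h5:0.
Shift Activity 2→3, Activity 3→3.
Schedule Activity 1@1, Activity 2@3, Activity 3@3: h1:5  h2:5  h3:2  h4:1  h5:1 — peak 5.

5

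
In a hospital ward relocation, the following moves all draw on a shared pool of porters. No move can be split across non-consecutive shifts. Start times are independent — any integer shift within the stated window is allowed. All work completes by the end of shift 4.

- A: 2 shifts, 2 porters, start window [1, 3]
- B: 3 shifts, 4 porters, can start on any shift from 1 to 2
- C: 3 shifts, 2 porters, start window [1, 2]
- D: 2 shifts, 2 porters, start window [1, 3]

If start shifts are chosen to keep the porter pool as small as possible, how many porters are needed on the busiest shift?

Early-start (A@1, B@1, C@1, D@1) gives peak 10: s1:10  s2:10  s3:6  s4:0.
Shift D→3.
Schedule A@1, B@1, C@1, D@3: s1:8  s2:8  s3:8  s4:2 — peak 8.

8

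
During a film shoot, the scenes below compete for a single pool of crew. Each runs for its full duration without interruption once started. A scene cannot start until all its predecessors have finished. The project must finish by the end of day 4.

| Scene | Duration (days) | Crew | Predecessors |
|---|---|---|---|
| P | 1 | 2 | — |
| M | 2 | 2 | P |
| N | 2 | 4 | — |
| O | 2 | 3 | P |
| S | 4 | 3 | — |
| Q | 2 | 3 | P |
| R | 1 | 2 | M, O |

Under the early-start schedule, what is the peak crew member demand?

Early-start schedule: P@1, M@2, N@1, O@2, S@1, Q@2, R@4.
Load per day: day 1: 9, day 2: 15, day 3: 11, day 4: 5.
Peak is 15.

15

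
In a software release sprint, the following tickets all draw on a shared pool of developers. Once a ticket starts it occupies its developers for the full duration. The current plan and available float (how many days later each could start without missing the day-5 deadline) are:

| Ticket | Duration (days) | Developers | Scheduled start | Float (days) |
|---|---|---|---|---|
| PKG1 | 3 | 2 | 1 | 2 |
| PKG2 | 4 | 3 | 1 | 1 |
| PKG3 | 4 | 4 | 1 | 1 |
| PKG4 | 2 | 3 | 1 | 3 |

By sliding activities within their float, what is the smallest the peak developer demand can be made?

10

Early-start (PKG1@1, PKG2@1, PKG3@1, PKG4@1) gives peak 12: d1:12  d2:12  d3:9  d4:7  d5:0.
Shift PKG4→4.
Schedule PKG1@1, PKG2@1, PKG3@1, PKG4@4: d1:9  d2:9  d3:9  d4:10  d5:3 — peak 10.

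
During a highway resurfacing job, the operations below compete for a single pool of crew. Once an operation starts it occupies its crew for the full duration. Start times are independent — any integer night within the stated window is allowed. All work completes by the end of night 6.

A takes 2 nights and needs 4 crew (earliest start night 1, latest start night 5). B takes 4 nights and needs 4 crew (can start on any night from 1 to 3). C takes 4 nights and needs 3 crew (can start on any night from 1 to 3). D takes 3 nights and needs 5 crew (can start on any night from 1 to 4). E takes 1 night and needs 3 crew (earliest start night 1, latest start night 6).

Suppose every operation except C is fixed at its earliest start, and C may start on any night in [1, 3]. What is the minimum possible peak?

C@1: n1:19  n2:16  n3:12  n4:7  n5:0  n6:0 → peak 19
C@2: n1:16  n2:16  n3:12  n4:7  n5:3  n6:0 → peak 16
C@3: n1:16  n2:13  n3:12  n4:7  n5:3  n6:3 → peak 16
Best is C@2, peak 16.

16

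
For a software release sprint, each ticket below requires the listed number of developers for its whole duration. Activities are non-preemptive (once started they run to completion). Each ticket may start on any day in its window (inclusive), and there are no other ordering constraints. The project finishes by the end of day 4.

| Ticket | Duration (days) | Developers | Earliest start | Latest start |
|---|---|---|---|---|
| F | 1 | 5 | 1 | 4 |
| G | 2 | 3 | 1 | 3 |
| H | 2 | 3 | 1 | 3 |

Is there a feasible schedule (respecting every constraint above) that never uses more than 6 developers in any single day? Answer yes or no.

Schedule F@1, G@2, H@2: d1:5  d2:6  d3:6  d4:0 — peak 6 ≤ 6.

yes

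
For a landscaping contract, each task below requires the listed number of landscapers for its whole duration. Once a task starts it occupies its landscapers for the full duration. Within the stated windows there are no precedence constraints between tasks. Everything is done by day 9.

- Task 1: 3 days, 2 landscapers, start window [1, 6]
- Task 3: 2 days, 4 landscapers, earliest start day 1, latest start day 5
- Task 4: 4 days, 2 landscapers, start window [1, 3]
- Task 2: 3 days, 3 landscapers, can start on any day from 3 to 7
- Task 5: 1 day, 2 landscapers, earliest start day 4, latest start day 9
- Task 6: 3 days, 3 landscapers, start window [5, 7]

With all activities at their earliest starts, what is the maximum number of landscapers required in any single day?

8

Early-start schedule: Task 1@1, Task 3@1, Task 4@1, Task 2@3, Task 5@4, Task 6@5.
Load per day: day 1: 8, day 2: 8, day 3: 7, day 4: 7, day 5: 6, day 6: 3, day 7: 3, day 8: 0, day 9: 0.
Peak is 8.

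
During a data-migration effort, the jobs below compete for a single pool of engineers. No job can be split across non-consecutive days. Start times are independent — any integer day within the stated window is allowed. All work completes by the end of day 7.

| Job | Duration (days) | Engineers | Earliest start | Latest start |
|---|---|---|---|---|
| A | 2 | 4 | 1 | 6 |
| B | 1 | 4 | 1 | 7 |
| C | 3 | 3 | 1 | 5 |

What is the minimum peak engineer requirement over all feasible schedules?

4

Early-start (A@1, B@1, C@1) gives peak 11: d1:11  d2:7  d3:3  d4:0  d5:0  d6:0  d7:0.
Shift B→3, C→4.
Schedule A@1, B@3, C@4: d1:4  d2:4  d3:4  d4:3  d5:3  d6:3  d7:0 — peak 4.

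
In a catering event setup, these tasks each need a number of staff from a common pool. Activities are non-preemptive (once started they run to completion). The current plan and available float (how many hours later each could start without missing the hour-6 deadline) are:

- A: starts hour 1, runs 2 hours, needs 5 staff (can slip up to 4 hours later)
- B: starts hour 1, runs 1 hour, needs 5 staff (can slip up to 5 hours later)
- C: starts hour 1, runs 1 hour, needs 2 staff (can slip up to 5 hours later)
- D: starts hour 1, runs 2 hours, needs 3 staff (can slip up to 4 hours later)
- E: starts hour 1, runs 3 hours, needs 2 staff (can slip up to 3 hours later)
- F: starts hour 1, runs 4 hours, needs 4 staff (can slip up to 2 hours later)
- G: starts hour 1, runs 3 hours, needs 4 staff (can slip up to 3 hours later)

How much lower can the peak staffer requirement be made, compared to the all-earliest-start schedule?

15

Early-start peak: h1:25  h2:18  h3:10  h4:4  h5:0  h6:0 ⇒ 25.
Leveled (A@1, B@1, C@2, D@2, E@3, F@3, G@4): h1:10  h2:10  h3:9  h4:10  h5:10  h6:8 ⇒ 10.
Reduction 25 − 10 = 15.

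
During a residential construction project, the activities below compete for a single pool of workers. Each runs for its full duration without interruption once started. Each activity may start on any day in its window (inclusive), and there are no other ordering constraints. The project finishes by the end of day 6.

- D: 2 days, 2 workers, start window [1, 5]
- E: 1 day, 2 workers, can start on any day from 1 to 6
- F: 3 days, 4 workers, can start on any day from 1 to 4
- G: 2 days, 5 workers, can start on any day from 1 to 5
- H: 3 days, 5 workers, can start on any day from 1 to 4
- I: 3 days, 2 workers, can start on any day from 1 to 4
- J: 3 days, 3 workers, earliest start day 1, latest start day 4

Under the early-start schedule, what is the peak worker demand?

23

Early-start schedule: D@1, E@1, F@1, G@1, H@1, I@1, J@1.
Load per day: day 1: 23, day 2: 21, day 3: 14, day 4: 0, day 5: 0, day 6: 0.
Peak is 23.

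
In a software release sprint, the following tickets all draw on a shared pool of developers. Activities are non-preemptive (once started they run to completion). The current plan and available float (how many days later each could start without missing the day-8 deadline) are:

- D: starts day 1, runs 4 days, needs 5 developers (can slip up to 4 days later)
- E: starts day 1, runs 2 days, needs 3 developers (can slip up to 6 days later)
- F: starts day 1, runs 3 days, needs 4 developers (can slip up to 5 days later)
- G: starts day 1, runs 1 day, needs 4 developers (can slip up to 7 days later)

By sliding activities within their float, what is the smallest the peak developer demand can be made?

Early-start (D@1, E@1, F@1, G@1) gives peak 16: d1:16  d2:12  d3:9  d4:5  d5:0  d6:0  d7:0  d8:0.
Shift E→5, F→5, G→8.
Schedule D@1, E@5, F@5, G@8: d1:5  d2:5  d3:5  d4:5  d5:7  d6:7  d7:4  d8:4 — peak 7.

7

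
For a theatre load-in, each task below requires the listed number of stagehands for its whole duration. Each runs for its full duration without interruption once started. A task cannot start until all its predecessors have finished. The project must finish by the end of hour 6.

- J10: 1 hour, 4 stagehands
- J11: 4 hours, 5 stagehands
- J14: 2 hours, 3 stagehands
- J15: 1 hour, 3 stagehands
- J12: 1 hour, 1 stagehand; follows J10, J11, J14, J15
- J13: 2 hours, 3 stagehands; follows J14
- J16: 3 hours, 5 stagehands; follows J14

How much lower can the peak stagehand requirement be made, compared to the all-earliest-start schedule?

4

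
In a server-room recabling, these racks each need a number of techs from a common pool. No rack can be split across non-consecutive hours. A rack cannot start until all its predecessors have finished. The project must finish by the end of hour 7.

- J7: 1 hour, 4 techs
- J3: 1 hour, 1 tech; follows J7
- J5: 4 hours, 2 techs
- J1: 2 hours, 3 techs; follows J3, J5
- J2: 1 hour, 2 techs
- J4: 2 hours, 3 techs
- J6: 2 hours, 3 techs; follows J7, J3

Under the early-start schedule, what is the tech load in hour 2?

At early start, hour 2 has: J3, J5, J4.
Demand: 1 + 2 + 3 = 6.

6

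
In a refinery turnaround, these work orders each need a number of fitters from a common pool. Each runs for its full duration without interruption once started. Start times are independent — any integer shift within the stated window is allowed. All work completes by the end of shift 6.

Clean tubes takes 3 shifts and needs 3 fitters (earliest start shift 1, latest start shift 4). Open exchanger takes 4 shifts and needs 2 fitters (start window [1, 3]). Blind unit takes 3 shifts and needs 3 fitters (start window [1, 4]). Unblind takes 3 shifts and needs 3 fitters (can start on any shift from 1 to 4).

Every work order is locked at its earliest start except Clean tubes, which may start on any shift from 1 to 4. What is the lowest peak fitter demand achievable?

8

Clean tubes@1: s1:11  s2:11  s3:11  s4:2  s5:0  s6:0 → peak 11
Clean tubes@2: s1:8  s2:11  s3:11  s4:5  s5:0  s6:0 → peak 11
Clean tubes@3: s1:8  s2:8  s3:11  s4:5  s5:3  s6:0 → peak 11
Clean tubes@4: s1:8  s2:8  s3:8  s4:5  s5:3  s6:3 → peak 8
Best is Clean tubes@4, peak 8.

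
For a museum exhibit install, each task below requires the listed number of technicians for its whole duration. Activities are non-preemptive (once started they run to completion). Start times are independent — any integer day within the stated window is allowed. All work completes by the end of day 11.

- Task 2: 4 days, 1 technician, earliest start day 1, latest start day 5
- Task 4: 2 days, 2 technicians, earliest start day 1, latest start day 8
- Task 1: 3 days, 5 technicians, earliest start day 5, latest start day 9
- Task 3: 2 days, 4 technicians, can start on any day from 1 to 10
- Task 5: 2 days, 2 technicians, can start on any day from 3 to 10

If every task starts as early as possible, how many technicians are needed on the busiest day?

Early-start schedule: Task 2@1, Task 4@1, Task 1@5, Task 3@1, Task 5@3.
Load per day: day 1: 7, day 2: 7, day 3: 3, day 4: 3, day 5: 5, day 6: 5, day 7: 5, day 8: 0, day 9: 0, day 10: 0, day 11: 0.
Peak is 7.

7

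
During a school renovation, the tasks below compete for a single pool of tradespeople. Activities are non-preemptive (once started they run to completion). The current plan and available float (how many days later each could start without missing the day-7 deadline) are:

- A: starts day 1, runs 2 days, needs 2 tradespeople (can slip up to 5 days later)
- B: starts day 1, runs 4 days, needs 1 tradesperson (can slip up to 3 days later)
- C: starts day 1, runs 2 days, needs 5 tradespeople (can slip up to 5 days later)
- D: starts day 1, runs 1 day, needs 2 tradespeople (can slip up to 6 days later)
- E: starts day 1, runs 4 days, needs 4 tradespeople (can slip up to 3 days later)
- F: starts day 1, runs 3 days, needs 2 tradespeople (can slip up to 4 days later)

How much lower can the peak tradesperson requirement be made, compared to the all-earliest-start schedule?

Early-start peak: d1:16  d2:14  d3:7  d4:5  d5:0  d6:0  d7:0 ⇒ 16.
Leveled (A@1, B@1, C@5, D@3, E@1, F@4): d1:7  d2:7  d3:7  d4:7  d5:7  d6:7  d7:0 ⇒ 7.
Reduction 16 − 7 = 9.

9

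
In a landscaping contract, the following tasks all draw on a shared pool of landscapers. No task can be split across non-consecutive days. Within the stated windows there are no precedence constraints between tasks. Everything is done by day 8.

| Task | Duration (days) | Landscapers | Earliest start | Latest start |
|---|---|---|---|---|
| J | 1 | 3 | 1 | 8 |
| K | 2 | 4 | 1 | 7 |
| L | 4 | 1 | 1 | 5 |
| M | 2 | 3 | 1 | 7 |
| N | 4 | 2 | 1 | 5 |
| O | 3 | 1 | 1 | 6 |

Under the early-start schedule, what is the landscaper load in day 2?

At early start, day 2 has: K, L, M, N, O.
Demand: 4 + 1 + 3 + 2 + 1 = 11.

11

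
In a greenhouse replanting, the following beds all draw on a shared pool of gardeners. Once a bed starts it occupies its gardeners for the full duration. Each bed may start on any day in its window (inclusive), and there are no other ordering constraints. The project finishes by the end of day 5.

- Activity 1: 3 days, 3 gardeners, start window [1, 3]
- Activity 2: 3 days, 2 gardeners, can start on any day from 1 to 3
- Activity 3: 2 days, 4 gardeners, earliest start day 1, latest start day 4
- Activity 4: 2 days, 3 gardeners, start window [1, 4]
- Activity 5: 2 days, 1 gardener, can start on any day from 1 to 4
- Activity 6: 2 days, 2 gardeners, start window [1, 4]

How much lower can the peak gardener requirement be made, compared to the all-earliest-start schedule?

7

Early-start peak: d1:15  d2:15  d3:5  d4:0  d5:0 ⇒ 15.
Leveled (Activity 1@1, Activity 2@1, Activity 3@4, Activity 4@1, Activity 5@3, Activity 6@3): d1:8  d2:8  d3:8  d4:7  d5:4 ⇒ 8.
Reduction 15 − 8 = 7.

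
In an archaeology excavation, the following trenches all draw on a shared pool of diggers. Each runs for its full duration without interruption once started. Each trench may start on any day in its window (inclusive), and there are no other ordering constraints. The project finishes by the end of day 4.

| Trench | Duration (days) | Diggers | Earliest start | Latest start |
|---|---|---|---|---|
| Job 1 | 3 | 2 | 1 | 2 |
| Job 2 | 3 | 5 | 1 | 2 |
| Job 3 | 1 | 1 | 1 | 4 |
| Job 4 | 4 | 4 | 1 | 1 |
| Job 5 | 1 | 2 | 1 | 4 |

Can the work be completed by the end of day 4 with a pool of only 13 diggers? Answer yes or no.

Schedule Job 1@1, Job 2@1, Job 3@4, Job 4@1, Job 5@4: d1:11  d2:11  d3:11  d4:7 — peak 11 ≤ 13.

yes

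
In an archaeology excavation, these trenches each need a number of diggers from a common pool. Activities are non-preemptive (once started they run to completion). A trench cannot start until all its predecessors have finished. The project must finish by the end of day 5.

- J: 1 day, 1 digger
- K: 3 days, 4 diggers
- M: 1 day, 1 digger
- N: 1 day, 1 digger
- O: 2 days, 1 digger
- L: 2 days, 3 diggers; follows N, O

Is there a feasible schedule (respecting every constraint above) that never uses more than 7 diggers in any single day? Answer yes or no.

yes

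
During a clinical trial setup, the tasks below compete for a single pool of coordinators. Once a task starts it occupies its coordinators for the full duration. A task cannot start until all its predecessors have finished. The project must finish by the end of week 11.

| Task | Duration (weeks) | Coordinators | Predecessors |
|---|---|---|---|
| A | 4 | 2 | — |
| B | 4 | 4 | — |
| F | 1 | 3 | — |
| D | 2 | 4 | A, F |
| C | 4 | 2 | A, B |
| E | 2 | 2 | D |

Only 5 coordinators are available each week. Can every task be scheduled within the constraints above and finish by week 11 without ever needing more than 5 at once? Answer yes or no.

The minimum achievable peak is 6; 5 < 6, so no feasible schedule stays within the cap.

no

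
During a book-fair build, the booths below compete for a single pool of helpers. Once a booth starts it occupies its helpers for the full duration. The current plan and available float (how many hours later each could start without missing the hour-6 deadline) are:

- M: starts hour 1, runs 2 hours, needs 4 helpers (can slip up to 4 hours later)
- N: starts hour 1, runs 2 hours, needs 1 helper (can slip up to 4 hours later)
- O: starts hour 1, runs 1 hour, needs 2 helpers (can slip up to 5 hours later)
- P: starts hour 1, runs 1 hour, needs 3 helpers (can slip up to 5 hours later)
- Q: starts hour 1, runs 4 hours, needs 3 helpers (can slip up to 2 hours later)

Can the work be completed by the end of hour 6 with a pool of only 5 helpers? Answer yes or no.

no

The minimum achievable peak is 6; 5 < 6, so no feasible schedule stays within the cap.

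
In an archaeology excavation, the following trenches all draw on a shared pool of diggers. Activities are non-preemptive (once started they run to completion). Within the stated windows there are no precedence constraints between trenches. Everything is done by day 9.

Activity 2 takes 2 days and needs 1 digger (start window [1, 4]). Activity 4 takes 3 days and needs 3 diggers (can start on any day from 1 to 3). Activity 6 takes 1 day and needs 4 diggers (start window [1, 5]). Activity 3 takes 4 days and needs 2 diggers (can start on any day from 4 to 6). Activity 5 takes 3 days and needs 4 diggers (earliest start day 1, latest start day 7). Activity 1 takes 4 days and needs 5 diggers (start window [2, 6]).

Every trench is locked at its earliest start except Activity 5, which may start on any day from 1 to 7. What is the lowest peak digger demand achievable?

9

Activity 5@1: d1:12  d2:13  d3:12  d4:7  d5:7  d6:2  d7:2  d8:0  d9:0 → peak 13
Activity 5@2: d1:8  d2:13  d3:12  d4:11  d5:7  d6:2  d7:2  d8:0  d9:0 → peak 13
Activity 5@3: d1:8  d2:9  d3:12  d4:11  d5:11  d6:2  d7:2  d8:0  d9:0 → peak 12
Activity 5@4: d1:8  d2:9  d3:8  d4:11  d5:11  d6:6  d7:2  d8:0  d9:0 → peak 11
Activity 5@5: d1:8  d2:9  d3:8  d4:7  d5:11  d6:6  d7:6  d8:0  d9:0 → peak 11
Activity 5@6: d1:8  d2:9  d3:8  d4:7  d5:7  d6:6  d7:6  d8:4  d9:0 → peak 9
Activity 5@7: d1:8  d2:9  d3:8  d4:7  d5:7  d6:2  d7:6  d8:4  d9:4 → peak 9
Best is Activity 5@6, peak 9.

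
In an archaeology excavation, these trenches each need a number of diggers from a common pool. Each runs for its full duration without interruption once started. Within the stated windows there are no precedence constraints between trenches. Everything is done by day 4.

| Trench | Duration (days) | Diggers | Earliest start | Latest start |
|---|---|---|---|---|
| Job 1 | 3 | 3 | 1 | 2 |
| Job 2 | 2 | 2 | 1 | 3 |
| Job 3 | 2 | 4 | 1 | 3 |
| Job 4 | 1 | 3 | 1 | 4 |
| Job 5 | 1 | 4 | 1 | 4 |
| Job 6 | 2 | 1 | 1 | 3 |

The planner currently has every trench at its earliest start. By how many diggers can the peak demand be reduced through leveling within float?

9

Early-start peak: d1:17  d2:10  d3:3  d4:0 ⇒ 17.
Leveled (Job 1@1, Job 2@1, Job 3@3, Job 4@1, Job 5@4, Job 6@2): d1:8  d2:6  d3:8  d4:8 ⇒ 8.
Reduction 17 − 8 = 9.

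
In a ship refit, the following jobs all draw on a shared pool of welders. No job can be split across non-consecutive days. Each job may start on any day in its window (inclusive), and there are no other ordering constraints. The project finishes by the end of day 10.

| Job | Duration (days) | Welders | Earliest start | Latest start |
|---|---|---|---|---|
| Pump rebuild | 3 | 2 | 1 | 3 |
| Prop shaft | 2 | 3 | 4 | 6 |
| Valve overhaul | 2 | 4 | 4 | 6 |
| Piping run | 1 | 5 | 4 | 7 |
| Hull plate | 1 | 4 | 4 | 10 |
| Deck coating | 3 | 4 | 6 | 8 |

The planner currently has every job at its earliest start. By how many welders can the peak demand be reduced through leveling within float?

9

Early-start peak: d1:2  d2:2  d3:2  d4:16  d5:7  d6:4  d7:4  d8:4  d9:0  d10:0 ⇒ 16.
Leveled (Pump rebuild@1, Prop shaft@4, Valve overhaul@4, Piping run@6, Hull plate@7, Deck coating@8): d1:2  d2:2  d3:2  d4:7  d5:7  d6:5  d7:4  d8:4  d9:4  d10:4 ⇒ 7.
Reduction 16 − 7 = 9.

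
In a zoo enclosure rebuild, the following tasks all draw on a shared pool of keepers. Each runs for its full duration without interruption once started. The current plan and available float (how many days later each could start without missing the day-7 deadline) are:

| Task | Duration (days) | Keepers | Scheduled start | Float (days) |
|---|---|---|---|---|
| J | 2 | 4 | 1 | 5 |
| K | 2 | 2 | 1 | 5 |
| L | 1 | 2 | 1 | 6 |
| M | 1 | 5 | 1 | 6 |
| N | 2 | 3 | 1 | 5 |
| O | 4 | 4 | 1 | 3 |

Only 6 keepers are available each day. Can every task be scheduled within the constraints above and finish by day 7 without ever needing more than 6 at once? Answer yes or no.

The minimum achievable peak is 7; 6 < 7, so no feasible schedule stays within the cap.

no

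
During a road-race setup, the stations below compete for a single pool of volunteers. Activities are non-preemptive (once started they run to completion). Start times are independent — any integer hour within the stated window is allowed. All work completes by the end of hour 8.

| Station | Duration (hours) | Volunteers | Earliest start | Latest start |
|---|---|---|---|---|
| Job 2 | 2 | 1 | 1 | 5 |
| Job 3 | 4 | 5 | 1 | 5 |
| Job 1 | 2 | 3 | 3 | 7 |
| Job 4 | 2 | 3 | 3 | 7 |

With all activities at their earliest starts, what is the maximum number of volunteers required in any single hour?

11

Early-start schedule: Job 2@1, Job 3@1, Job 1@3, Job 4@3.
Load per hour: hour 1: 6, hour 2: 6, hour 3: 11, hour 4: 11, hour 5: 0, hour 6: 0, hour 7: 0, hour 8: 0.
Peak is 11.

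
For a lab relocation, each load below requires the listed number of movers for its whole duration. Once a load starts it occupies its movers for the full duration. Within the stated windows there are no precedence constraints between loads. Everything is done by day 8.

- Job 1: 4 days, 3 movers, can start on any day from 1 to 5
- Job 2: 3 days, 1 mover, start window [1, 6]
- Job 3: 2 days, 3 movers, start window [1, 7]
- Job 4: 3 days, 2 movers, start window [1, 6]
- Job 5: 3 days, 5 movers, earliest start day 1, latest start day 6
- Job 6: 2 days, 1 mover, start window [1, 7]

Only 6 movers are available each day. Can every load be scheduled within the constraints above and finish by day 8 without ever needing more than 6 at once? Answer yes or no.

yes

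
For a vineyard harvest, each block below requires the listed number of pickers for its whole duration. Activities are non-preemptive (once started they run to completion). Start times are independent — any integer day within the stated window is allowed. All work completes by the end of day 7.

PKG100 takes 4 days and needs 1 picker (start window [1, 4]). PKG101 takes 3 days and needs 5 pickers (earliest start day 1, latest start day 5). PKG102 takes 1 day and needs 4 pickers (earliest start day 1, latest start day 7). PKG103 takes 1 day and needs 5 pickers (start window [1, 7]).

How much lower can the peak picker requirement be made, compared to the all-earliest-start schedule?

Early-start peak: d1:15  d2:6  d3:6  d4:1  d5:0  d6:0  d7:0 ⇒ 15.
Leveled (PKG100@1, PKG101@1, PKG102@4, PKG103@5): d1:6  d2:6  d3:6  d4:5  d5:5  d6:0  d7:0 ⇒ 6.
Reduction 15 − 6 = 9.

9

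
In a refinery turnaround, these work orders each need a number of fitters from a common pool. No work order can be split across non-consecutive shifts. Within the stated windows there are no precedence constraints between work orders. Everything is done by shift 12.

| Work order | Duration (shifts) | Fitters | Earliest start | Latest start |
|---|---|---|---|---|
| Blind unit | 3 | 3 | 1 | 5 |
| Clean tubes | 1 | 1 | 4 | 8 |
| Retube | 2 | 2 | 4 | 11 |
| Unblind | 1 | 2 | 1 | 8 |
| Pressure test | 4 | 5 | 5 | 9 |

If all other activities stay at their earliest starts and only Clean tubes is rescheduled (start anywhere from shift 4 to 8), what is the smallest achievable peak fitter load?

Clean tubes@4: s1:5  s2:3  s3:3  s4:3  s5:7  s6:5  s7:5  s8:5  s9:0  s10:0  s11:0  s12:0 → peak 7
Clean tubes@5: s1:5  s2:3  s3:3  s4:2  s5:8  s6:5  s7:5  s8:5  s9:0  s10:0  s11:0  s12:0 → peak 8
Clean tubes@6: s1:5  s2:3  s3:3  s4:2  s5:7  s6:6  s7:5  s8:5  s9:0  s10:0  s11:0  s12:0 → peak 7
Clean tubes@7: s1:5  s2:3  s3:3  s4:2  s5:7  s6:5  s7:6  s8:5  s9:0  s10:0  s11:0  s12:0 → peak 7
Clean tubes@8: s1:5  s2:3  s3:3  s4:2  s5:7  s6:5  s7:5  s8:6  s9:0  s10:0  s11:0  s12:0 → peak 7
Best is Clean tubes@4, peak 7.

7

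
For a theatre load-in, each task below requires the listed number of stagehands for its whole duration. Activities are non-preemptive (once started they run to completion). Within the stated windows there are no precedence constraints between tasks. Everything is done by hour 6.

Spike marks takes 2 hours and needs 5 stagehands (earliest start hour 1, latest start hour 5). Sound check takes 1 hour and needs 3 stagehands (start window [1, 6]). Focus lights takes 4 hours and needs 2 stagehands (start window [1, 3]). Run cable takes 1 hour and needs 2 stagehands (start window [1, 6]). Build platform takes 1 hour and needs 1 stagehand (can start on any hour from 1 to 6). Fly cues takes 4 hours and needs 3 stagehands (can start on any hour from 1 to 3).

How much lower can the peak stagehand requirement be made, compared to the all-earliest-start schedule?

Early-start peak: h1:16  h2:10  h3:5  h4:5  h5:0  h6:0 ⇒ 16.
Leveled (Spike marks@1, Sound check@5, Focus lights@1, Run cable@3, Build platform@4, Fly cues@3): h1:7  h2:7  h3:7  h4:6  h5:6  h6:3 ⇒ 7.
Reduction 16 − 7 = 9.

9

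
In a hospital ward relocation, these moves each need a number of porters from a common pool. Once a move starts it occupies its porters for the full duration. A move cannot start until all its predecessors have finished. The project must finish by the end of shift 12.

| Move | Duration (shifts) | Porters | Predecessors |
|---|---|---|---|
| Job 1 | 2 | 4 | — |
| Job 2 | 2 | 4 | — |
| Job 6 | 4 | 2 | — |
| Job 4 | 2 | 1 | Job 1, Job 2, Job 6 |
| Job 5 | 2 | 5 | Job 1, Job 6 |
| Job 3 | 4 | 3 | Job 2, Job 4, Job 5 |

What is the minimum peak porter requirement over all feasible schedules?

6

Early-start (Job 1@1, Job 2@1, Job 6@1, Job 4@5, Job 5@5, Job 3@7) gives peak 10: s1:10  s2:10  s3:2  s4:2  s5:6  s6:6  s7:3  s8:3  s9:3  s10:3  s11:0  s12:0.
Shift Job 2→3.
Schedule Job 1@1, Job 2@3, Job 6@1, Job 4@5, Job 5@5, Job 3@7: s1:6  s2:6  s3:6  s4:6  s5:6  s6:6  s7:3  s8:3  s9:3  s10:3  s11:0  s12:0 — peak 6.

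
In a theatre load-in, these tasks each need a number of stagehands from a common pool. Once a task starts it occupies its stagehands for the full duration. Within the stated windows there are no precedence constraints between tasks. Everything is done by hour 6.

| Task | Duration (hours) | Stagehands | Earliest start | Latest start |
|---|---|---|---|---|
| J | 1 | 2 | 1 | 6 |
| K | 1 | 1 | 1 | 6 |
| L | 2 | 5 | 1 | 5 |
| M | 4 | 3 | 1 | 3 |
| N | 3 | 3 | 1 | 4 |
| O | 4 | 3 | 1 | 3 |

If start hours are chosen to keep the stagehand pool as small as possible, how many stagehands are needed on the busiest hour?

9

Early-start (J@1, K@1, L@1, M@1, N@1, O@1) gives peak 17: h1:17  h2:14  h3:9  h4:6  h5:0  h6:0.
Shift M→2, N→3, O→3.
Schedule J@1, K@1, L@1, M@2, N@3, O@3: h1:8  h2:8  h3:9  h4:9  h5:9  h6:3 — peak 9.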